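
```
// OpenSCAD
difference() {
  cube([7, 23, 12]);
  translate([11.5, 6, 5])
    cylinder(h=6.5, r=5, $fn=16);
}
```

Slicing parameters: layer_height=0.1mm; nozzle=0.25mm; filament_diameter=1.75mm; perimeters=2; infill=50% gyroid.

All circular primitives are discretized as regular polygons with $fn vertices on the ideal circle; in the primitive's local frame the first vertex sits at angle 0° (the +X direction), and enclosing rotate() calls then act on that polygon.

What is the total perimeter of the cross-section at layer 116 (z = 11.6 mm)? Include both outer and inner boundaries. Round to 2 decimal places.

60.00 mm

At z = 11.6 mm: the 7×23 cube contributes its full rectangle (perimeter 60.00 mm); the cylinder at (11.5, 6) is not intersected at this z (z outside [5, 11.5]); After the difference (first − rest): none of the subtracted shapes is present at this height, so the 7×23 cube is unchanged — boundary = 60.00 mm. Overall, the cross-section is a single solid region. Total boundary length (outer) = 60.00 mm.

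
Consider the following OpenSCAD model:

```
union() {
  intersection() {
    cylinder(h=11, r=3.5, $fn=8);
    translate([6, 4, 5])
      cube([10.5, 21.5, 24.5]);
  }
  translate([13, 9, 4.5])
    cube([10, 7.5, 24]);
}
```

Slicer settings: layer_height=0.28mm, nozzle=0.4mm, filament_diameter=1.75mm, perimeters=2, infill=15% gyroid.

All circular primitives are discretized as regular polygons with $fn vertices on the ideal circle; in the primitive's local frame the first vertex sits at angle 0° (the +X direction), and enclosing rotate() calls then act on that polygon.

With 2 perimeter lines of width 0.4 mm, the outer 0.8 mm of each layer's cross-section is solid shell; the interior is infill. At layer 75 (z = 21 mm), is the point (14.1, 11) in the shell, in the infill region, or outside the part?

At z = 21 mm: the cylinder does not reach this height (z outside [0, 11]); the 10.5×21.5 cube at (6, 4) contributes its full rectangle; After intersecting: at least one operand is absent at this height, so nothing remains; the cube at (13, 9) is present — its section is the full 10×7.5 rectangle; Taking the union: only the 10×7.5 cube at (13, 9) is present, so the union is just that shape — 1 connected region. Overall, the cross-section is a single solid region. The nearest boundary edge runs (13.00, 16.50)→(13.00, 9.00); distance from the point to it = 1.10 mm. The point is inside the cross-section and 1.10 mm from the nearest boundary — more than the 0.8 mm shell width (2 × 0.4), so it's in the infill interior.

infill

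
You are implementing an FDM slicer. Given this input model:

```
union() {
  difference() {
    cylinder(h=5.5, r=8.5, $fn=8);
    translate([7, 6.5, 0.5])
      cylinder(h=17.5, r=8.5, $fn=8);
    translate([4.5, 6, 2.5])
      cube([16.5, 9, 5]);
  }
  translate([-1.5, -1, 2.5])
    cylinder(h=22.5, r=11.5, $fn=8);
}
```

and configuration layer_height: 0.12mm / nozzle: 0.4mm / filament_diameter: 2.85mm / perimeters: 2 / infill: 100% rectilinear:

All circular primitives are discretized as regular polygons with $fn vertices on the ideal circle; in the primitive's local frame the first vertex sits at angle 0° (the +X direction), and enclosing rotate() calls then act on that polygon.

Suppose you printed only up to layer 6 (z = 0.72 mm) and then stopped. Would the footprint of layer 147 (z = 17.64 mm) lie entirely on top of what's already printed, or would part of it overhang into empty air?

part overhangs

Compare the two slices. At z = 0.72: the cylinder: section is a regular 8-gon, circumradius r=8.5 (area = (8/2)·8.500²·sin(360°/8) = 204.35 mm²); the cylinder at (7, 6.5): section is a regular 8-gon, circumradius r=8.5 (area = (8/2)·8.500²·sin(360°/8) = 204.35 mm²); the cube at (4.5, 6) does not reach this height (z outside [2.5, 7.5]); After the difference (first − rest): starting from the r=8.5 cylinder (204.35 mm²), the r=8.5 cylinder at (7, 6.5) partially overlaps it — only the 60.79 mm² overlap (of its 204.35 mm²) is removed, clipping the outline — area = 143.56 mm²; the cylinder at (-1.5, -1) is absent (z outside [2.5, 25]); Merging all regions: only the result so far is present, so the union is just that shape — area = 143.56 mm². At z = 17.64: the cylinder does not reach this height (z outside [0, 5.5]); the r=8.5 cylinder at (7, 6.5) contributes a regular 8-gon of circumradius 8.5 (area = (8/2)·8.500²·sin(360°/8) = 204.35 mm²); the cube at (4.5, 6) does not reach this height (z outside [2.5, 7.5]); Subtracting the remaining from the first: the first operand is absent here, so nothing remains; the r=11.5 cylinder at (-1.5, -1) contributes a regular 8-gon of circumradius 11.5 (area = (8/2)·11.500²·sin(360°/8) = 374.06 mm²); Combining (union): only the r=11.5 cylinder at (-1.5, -1) is present, so the union is just that shape — area = 374.06 mm². Checking containment: at z = 17.64 the cross-section extends beyond the z = 0.72 cross-section by about 230.50 mm².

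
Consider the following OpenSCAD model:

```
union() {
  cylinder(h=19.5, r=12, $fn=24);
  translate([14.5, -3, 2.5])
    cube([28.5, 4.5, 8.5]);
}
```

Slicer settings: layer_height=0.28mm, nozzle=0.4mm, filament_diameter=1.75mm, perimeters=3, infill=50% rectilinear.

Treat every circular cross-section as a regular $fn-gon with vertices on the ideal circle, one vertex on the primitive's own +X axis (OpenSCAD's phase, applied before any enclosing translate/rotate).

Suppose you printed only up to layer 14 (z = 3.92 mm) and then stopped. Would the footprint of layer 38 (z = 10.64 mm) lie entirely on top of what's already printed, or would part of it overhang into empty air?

entirely on top

Compare the two slices. At z = 3.92: the r=12 cylinder gives a regular 24-gon of circumradius 12 (constant along its height) (area = (24/2)·12.000²·sin(360°/24) = 447.24 mm²); the cube at (14.5, -3) is present — its section is the full 28.5×4.5 rectangle (area 128.25 mm²); Merging all regions: the 2 present regions are separate (no shared area or edge), so areas and boundary lengths simply add and each stays a separate island — area = 575.49 mm². At z = 10.64: the r=12 cylinder contributes a regular 24-gon of circumradius 12 (area = (24/2)·12.000²·sin(360°/24) = 447.24 mm²); the 28.5×4.5 cube at (14.5, -3) contributes its full rectangle (area 128.25 mm²); Combining (union): the 2 present regions are separate (no shared area or edge), so areas and boundary lengths simply add and each stays a separate island — area = 575.49 mm². Checking containment: the cross-section at z = 10.64 is a subset of the cross-section at z = 3.92.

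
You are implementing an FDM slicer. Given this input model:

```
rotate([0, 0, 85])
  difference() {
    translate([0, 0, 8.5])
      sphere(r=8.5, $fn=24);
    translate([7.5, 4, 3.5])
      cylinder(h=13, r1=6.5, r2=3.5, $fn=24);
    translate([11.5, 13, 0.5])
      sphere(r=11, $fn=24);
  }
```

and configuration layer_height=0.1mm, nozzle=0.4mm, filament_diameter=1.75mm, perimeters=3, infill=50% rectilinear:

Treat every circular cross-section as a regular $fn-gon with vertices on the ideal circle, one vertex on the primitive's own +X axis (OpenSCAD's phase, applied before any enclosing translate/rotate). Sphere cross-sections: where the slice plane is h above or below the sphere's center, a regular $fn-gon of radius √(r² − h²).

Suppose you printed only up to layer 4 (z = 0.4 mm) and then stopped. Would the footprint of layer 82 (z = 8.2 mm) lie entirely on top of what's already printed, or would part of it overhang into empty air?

Compare the two slices. At z = 0.4: the r=8.5 sphere slices to a regular 24-gon of circumradius 2.577 (√(r²−h²) with h=8.1 from center) (area = (24/2)·2.577²·sin(360°/24) = 20.62 mm²); the cone at (7.5, 4) is absent (z outside [3.5, 16.5]); the sphere at (11.5, 13): section is a regular 24-gon, circumradius = √(r²−h²) = √(11²−0.1²) = 11.000 (area = (24/2)·11.000²·sin(360°/24) = 375.77 mm²); Taking the first minus the rest: starting from the r=8.5 sphere (20.62 mm²), the r=11 sphere at (11.5, 13) misses the remaining region (no effect) — area = 20.62 mm²; (whole slice rotated 85° about Z — lengths, areas and connectivity unchanged). At z = 8.2: the r=8.5 sphere slices to a regular 24-gon of circumradius 8.495 (√(r²−h²) with h=0.3 from center) (area = (24/2)·8.495²·sin(360°/24) = 224.12 mm²); the cone at (7.5, 4): at t=0.362 of its height the radius interpolates to r₁+(r₂−r₁)t = 5.415, giving a regular 24-gon of that circumradius (area = (24/2)·5.415²·sin(360°/24) = 91.08 mm²); the r=11 sphere at (11.5, 13) slices to a regular 24-gon of circumradius 7.856 (√(r²−h²) with h=7.7 from center) (area = (24/2)·7.856²·sin(360°/24) = 191.66 mm²); After the difference (first − rest): starting from the r=8.5 sphere (224.12 mm²), the cone at (7.5, 4) partially overlaps it — only the 38.76 mm² overlap (of its 91.08 mm²) is removed, clipping the outline; the r=11 sphere at (11.5, 13) misses the remaining region (no effect) — area = 185.35 mm²; (whole slice rotated 85° about Z — lengths, areas and connectivity unchanged). Checking containment: at z = 8.2 the cross-section extends beyond the z = 0.4 cross-section by about 164.73 mm².

part overhangs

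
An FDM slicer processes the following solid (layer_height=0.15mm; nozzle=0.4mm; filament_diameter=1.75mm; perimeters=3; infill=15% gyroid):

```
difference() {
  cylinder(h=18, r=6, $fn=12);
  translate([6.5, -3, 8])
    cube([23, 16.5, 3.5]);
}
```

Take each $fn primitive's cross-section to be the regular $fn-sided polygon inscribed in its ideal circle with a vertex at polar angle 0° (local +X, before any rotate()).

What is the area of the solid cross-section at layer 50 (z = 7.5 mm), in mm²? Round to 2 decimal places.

At z = 7.5 mm: the r=6 cylinder contributes a regular 12-gon of circumradius 6 (area = (12/2)·6.000²·sin(360°/12) = 108.00 mm²); the cube at (6.5, -3) is absent (z outside [8, 11.5]); After the difference (first − rest): none of the subtracted shapes is present at this height, so the r=6 cylinder is unchanged — area = 108.00 mm². Overall, the cross-section is a single solid region. Net area = 108.00 mm².

108.00 mm²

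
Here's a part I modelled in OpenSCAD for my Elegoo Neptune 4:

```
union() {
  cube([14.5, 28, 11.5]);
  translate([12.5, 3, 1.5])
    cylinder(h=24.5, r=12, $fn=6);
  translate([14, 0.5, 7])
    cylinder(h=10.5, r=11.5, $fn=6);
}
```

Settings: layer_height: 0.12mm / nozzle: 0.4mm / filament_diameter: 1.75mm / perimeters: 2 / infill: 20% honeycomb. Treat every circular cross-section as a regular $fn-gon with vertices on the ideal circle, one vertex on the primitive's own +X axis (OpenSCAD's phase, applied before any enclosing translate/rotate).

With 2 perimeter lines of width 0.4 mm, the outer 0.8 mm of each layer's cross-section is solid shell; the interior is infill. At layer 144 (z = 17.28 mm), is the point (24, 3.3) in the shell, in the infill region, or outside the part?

At z = 17.28 mm: the cube is not intersected at this z (z outside [0, 11.5]); the r=12 cylinder at (12.5, 3) gives a regular 6-gon of circumradius 12 (constant along its height); the r=11.5 cylinder at (14, 0.5) contributes a regular 6-gon of circumradius 11.5; Combining (union): the regions partially overlap (shared area 295.49 mm²), so overlapping operands fuse into one piece — 1 connected region. Overall, the cross-section is a single solid region. The nearest boundary edge runs (18.50, 13.39)→(24.50, 3.00); distance from the point to it = 0.28 mm. The point is inside the cross-section, 0.28 mm from the nearest boundary — within the 0.8 mm shell band (2 × 0.4).

shell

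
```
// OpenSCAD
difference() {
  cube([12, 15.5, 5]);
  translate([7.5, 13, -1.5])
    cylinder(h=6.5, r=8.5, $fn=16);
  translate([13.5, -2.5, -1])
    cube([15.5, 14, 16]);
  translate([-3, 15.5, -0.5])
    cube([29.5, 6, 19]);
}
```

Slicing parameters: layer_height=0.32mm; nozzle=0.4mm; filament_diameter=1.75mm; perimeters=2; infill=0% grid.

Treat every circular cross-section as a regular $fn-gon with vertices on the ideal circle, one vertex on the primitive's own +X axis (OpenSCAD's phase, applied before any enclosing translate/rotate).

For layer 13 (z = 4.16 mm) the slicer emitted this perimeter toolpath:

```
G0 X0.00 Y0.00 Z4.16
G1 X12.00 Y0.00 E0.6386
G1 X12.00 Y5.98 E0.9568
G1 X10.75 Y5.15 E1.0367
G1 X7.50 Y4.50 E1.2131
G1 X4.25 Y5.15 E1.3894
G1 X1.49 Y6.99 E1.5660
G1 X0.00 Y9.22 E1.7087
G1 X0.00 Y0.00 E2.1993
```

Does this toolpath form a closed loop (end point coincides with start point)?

Start point (G0): (0.00, 0.00). End point (last G1): the path returns to the start — closed.

yes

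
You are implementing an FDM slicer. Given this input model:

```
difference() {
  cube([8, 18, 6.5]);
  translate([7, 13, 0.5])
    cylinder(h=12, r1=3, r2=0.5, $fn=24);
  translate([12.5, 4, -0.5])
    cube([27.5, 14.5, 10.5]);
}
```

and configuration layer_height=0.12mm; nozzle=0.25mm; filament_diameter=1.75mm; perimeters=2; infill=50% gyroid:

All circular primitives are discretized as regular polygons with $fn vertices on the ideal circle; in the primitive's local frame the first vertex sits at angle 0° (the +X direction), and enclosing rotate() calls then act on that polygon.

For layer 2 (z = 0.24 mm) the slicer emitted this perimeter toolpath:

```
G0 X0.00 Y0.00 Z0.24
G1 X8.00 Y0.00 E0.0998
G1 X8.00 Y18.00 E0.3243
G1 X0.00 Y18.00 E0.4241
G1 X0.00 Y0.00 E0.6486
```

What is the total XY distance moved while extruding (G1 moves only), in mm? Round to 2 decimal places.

52.00 mm

Sum the Euclidean lengths of each G1 segment: total = 52.00 mm.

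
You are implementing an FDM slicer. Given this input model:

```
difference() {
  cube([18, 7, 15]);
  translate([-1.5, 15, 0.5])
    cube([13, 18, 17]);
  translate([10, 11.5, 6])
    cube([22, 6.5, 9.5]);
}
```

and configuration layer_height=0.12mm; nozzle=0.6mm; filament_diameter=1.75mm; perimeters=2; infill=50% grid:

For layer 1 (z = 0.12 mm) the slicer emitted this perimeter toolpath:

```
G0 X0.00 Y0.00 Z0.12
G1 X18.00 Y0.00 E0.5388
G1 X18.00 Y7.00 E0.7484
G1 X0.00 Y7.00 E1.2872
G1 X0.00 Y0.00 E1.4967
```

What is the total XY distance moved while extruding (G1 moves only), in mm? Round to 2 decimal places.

Sum the Euclidean lengths of each G1 segment: total = 50.00 mm.

50.00 mm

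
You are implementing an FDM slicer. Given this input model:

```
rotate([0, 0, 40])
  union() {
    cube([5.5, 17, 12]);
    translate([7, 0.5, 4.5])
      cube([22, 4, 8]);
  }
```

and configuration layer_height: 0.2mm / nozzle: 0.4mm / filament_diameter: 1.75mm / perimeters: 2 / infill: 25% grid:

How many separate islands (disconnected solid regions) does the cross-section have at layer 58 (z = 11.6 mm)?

2

At z = 11.6 mm: the cube is present — its section is the full 5.5×17 rectangle; the cube at (7, 0.5) (footprint 22×4) is included at this height; Taking the union: the 2 present regions are separate (no shared area or edge), so areas and boundary lengths simply add and each stays a separate island — 2 connected regions; (rotated 40° about Z; rotation is an isometry so areas/perimeters/island counts are preserved). Overall, the cross-section has 2 separate islands. Island count = 2.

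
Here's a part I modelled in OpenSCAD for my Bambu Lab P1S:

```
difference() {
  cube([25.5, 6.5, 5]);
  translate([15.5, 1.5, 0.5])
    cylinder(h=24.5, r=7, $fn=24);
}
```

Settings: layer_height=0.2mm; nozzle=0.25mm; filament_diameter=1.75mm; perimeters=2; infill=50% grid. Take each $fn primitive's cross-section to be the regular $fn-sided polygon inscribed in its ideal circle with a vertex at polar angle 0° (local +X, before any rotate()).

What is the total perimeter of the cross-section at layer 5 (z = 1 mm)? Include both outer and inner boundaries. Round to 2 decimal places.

54.78 mm

At z = 1 mm: the 25.5×6.5 cube contributes its full rectangle (perimeter 64.00 mm); the cylinder at (15.5, 1.5): section is a regular 24-gon, circumradius r=7 (perimeter = 2·24·7.000·sin(180°/24) = 43.86 mm); After the difference (first − rest): starting from the 25.5×6.5 cube, the r=7 cylinder at (15.5, 1.5) partially overlaps it — only the 83.74 mm² overlap (of its 152.19 mm²) is removed, clipping the outline — boundary = 54.78 mm. Overall, the cross-section has 2 separate islands. Total boundary length (outer) = 54.78 mm.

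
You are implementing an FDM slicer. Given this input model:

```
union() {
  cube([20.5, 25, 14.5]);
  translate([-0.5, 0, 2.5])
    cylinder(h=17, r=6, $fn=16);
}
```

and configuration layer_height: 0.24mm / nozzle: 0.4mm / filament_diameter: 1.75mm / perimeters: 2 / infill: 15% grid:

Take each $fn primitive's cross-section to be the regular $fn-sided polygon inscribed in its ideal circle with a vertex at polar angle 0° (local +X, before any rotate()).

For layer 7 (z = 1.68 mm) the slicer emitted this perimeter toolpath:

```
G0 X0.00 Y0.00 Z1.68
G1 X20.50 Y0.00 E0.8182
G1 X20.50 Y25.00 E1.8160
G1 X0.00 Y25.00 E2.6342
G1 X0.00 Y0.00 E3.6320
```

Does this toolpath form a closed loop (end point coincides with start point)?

Start point (G0): (0.00, 0.00). End point (last G1): the path returns to the start — closed.

yes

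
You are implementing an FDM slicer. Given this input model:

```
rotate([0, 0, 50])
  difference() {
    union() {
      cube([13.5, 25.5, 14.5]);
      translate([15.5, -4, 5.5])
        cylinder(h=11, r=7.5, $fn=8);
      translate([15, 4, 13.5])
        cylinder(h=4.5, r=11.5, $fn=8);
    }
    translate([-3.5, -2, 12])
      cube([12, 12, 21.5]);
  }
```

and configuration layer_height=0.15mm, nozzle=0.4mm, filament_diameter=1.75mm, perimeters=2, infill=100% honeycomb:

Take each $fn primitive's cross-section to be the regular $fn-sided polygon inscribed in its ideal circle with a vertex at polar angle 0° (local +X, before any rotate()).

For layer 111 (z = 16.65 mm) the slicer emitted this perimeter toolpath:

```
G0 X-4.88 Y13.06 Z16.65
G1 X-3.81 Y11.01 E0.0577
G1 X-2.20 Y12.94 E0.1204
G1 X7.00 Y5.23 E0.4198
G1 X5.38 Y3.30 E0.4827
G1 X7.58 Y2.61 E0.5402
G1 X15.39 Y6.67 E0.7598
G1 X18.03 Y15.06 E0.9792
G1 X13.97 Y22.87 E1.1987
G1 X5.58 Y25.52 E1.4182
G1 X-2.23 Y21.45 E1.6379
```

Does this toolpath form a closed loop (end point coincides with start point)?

Start point (G0): (-4.88, 13.06). End point (last G1): the path does not return to the start — open.

no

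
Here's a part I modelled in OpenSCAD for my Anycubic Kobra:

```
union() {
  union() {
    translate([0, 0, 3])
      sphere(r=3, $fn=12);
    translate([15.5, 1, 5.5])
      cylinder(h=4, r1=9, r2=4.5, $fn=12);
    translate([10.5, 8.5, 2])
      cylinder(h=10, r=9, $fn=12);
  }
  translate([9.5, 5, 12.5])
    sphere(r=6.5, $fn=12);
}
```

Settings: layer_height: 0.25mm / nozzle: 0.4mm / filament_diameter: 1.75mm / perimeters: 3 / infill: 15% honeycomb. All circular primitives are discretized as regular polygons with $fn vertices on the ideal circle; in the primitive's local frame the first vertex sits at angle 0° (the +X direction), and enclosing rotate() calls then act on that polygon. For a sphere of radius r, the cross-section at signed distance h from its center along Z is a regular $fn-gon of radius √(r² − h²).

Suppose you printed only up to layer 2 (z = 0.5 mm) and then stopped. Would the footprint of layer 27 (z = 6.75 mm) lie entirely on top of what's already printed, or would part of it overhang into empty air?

Compare the two slices. At z = 0.5: the r=3 sphere slices to a regular 12-gon of circumradius 1.658 (√(r²−h²) with h=2.5 from center) (area = (12/2)·1.658²·sin(360°/12) = 8.25 mm²); the cone at (15.5, 1) does not reach this height (z outside [5.5, 9.5]); the cylinder at (10.5, 8.5) is absent (z outside [2, 12]); Combining (union): only the r=3 sphere is present, so the union is just that shape — area = 8.25 mm²; the sphere at (9.5, 5) does not reach this height (|z−center|=12.000 > r=6.5); Combining (union): only the result so far is present, so the union is just that shape — area = 8.25 mm². At z = 6.75: the sphere does not reach this height (|z−center|=3.750 > r=3); the cone at (15.5, 1) (r1=9→r2=4.5) has section circumradius 7.594 here — a regular 12-gon (area = (12/2)·7.594²·sin(360°/12) = 173.00 mm²); the cylinder at (10.5, 8.5): section is a regular 12-gon, circumradius r=9 (area = (12/2)·9.000²·sin(360°/12) = 243.00 mm²); Taking the union: the regions partially overlap — summed areas 416.00 mm² minus the doubly-counted overlap 67.75 mm² gives 348.25 mm² — area = 348.25 mm²; the sphere at (9.5, 5): section is a regular 12-gon, circumradius = √(r²−h²) = √(6.5²−5.75²) = 3.031 (area = (12/2)·3.031²·sin(360°/12) = 27.56 mm²); Combining (union): the r=6.5 sphere at (9.5, 5) lies entirely inside that combined region, so the union is just that combined region — area = 348.25 mm². Checking containment: at z = 6.75 the cross-section extends beyond the z = 0.5 cross-section by about 348.25 mm².

part overhangs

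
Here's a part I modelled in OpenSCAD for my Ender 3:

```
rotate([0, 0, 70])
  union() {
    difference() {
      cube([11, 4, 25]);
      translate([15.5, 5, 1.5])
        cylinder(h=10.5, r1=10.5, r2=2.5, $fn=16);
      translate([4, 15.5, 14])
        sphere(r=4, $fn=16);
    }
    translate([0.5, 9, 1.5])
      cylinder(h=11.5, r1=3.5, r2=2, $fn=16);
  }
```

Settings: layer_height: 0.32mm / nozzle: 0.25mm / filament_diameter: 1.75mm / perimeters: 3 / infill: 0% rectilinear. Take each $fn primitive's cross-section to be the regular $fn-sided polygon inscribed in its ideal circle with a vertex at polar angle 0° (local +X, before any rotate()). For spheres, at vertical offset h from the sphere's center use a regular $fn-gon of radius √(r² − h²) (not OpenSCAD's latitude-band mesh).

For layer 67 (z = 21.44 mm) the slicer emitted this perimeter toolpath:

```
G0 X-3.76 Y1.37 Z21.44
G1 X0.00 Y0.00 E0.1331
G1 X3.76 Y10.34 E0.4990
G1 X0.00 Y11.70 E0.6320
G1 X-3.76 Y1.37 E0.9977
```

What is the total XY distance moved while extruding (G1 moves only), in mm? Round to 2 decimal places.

Sum the Euclidean lengths of each G1 segment: total = 30.00 mm.

30.00 mm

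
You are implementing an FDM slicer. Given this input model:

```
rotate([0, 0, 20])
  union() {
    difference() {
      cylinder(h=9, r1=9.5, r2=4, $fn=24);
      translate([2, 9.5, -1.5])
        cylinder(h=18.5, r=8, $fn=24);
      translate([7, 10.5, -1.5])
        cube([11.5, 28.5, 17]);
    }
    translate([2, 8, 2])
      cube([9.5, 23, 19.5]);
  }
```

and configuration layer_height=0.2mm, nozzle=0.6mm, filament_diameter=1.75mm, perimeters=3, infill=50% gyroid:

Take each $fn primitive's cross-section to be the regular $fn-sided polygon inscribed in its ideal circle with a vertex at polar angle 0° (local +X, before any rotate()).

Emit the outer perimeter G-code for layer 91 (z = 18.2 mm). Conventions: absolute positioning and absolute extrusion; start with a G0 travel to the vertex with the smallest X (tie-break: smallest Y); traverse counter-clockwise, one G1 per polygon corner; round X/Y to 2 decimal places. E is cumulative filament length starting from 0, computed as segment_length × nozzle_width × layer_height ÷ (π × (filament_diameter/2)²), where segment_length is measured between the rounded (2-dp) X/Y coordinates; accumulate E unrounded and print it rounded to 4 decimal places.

G0 X-8.72 Y29.81 Z18.20
G1 X-0.86 Y8.20 E1.1472
G1 X8.07 Y11.45 E1.6213
G1 X0.20 Y33.06 E2.7687
G1 X-8.72 Y29.81 E3.2424

At z = 18.2 mm: the cone is absent (z outside [0, 9]); the cylinder at (2, 9.5) is absent (z outside [-1.5, 17]); the cube at (7, 10.5) does not reach this height (z outside [-1.5, 15.5]); Subtracting the remaining from the first: the first operand is absent here, so nothing remains; the cube at (2, 8) is present — its section is the full 9.5×23 rectangle; Combining (union): only the 9.5×23 cube at (2, 8) is present, so the union is just that shape — 1 connected region; (whole slice rotated 20° about Z — lengths, areas and connectivity unchanged). The outline is a single polygon with 4 vertices. Extrusion per mm of travel: 0.6 × 0.2 / (π × 0.875²) = 0.049890. Accumulating E over each segment gives final E = 3.2424.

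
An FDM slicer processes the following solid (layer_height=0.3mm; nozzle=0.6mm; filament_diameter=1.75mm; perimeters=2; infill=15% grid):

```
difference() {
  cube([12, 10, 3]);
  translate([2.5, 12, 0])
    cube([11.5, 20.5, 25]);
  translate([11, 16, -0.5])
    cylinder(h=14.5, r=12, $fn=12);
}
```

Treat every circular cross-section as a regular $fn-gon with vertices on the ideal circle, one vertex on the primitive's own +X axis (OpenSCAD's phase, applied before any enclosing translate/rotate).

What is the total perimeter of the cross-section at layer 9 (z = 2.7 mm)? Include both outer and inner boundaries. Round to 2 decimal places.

At z = 2.7 mm: the cube (footprint 12×10) is included at this height (perimeter 44.00 mm); the cube at (2.5, 12) is present — its section is the full 11.5×20.5 rectangle (perimeter 64.00 mm); the r=12 cylinder at (11, 16) gives a regular 12-gon of circumradius 12 (constant along its height) (perimeter = 2·12·12.000·sin(180°/12) = 74.54 mm); Subtracting the remaining from the first: starting from the 12×10 cube, the 11.5×20.5 cube at (2.5, 12) misses the remaining region (no effect); the r=12 cylinder at (11, 16) partially overlaps it — only the 46.69 mm² overlap (of its 432.00 mm²) is removed, clipping the outline — boundary = 40.33 mm. Overall, the cross-section is a single solid region. Total boundary length (outer) = 40.33 mm.

40.33 mm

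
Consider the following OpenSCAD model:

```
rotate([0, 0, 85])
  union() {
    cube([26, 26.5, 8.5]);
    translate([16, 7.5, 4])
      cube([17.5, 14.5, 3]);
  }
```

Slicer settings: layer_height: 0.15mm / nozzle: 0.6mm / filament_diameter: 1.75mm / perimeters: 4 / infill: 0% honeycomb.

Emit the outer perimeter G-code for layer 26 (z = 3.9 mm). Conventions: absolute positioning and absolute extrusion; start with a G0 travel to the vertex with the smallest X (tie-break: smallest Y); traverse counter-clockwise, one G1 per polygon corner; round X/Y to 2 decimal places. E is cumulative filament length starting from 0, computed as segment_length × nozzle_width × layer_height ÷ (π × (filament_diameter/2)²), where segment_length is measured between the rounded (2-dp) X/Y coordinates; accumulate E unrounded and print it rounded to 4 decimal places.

G0 X-26.40 Y2.31 Z3.90
G1 X0.00 Y0.00 E0.9916
G1 X2.27 Y25.90 E1.9644
G1 X-24.13 Y28.21 E2.9560
G1 X-26.40 Y2.31 E3.9289

At z = 3.9 mm: the cube is present — its section is the full 26×26.5 rectangle; the cube at (16, 7.5) does not reach this height (z outside [4, 7]); Merging all regions: only the 26×26.5 cube is present, so the union is just that shape — 1 connected region; (rotated 85° about Z; rotation is an isometry so areas/perimeters/island counts are preserved). The outline is a single polygon with 4 vertices. Extrusion per mm of travel: 0.6 × 0.15 / (π × 0.875²) = 0.037418. Accumulating E over each segment gives final E = 3.9289.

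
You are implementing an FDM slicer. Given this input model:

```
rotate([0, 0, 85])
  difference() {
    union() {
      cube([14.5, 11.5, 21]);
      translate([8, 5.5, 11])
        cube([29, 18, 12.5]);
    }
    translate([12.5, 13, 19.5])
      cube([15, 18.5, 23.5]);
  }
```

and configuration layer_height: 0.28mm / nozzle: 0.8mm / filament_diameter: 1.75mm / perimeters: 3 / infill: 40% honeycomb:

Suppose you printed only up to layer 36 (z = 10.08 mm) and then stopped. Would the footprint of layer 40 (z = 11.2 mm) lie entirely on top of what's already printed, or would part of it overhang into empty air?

Compare the two slices. At z = 10.08: the 14.5×11.5 cube contributes its full rectangle (area 166.75 mm²); the cube at (8, 5.5) is absent (z outside [11, 23.5]); Combining (union): only the 14.5×11.5 cube is present, so the union is just that shape — area = 166.75 mm²; the cube at (12.5, 13) is not intersected at this z (z outside [19.5, 43]); After the difference (first − rest): none of the subtracted shapes is present at this height, so the result so far is unchanged — area = 166.75 mm²; (rotated 85° about Z; rotation is an isometry so areas/perimeters/island counts are preserved). At z = 11.2: the cube is present — its section is the full 14.5×11.5 rectangle (area 166.75 mm²); the 29×18 cube at (8, 5.5) contributes its full rectangle (area 522.00 mm²); Combining (union): the regions partially overlap — summed areas 688.75 mm² minus the doubly-counted overlap 39.00 mm² gives 649.75 mm² — area = 649.75 mm²; the cube at (12.5, 13) is absent (z outside [19.5, 43]); Taking the first minus the rest: none of the subtracted shapes is present at this height, so the result so far is unchanged — area = 649.75 mm²; (rotated 85° about Z; rotation is an isometry so areas/perimeters/island counts are preserved). Checking containment: at z = 11.2 the cross-section extends beyond the z = 10.08 cross-section by about 483.00 mm².

part overhangs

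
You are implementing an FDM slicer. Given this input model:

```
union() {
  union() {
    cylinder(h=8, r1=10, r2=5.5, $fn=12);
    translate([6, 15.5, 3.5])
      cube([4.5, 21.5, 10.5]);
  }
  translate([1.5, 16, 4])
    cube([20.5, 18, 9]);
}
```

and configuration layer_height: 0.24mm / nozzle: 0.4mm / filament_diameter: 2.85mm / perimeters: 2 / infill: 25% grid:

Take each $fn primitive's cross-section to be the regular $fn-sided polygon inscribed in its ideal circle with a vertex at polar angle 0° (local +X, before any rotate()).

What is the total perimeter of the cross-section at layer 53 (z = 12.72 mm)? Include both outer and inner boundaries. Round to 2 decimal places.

84.00 mm

At z = 12.72 mm: the cone does not reach this height (z outside [0, 8]); the cube at (6, 15.5) is present — its section is the full 4.5×21.5 rectangle (perimeter 52.00 mm); Merging all regions: only the 4.5×21.5 cube at (6, 15.5) is present, so the union is just that shape — boundary = 52.00 mm; the cube at (1.5, 16) is present — its section is the full 20.5×18 rectangle (perimeter 77.00 mm); Combining (union): the regions partially overlap (shared area 81.00 mm²), so the edge portions inside another operand are dropped and the merged outline is re-measured after clipping — boundary = 84.00 mm. Overall, the cross-section is a single solid region. Total boundary length (outer) = 84.00 mm.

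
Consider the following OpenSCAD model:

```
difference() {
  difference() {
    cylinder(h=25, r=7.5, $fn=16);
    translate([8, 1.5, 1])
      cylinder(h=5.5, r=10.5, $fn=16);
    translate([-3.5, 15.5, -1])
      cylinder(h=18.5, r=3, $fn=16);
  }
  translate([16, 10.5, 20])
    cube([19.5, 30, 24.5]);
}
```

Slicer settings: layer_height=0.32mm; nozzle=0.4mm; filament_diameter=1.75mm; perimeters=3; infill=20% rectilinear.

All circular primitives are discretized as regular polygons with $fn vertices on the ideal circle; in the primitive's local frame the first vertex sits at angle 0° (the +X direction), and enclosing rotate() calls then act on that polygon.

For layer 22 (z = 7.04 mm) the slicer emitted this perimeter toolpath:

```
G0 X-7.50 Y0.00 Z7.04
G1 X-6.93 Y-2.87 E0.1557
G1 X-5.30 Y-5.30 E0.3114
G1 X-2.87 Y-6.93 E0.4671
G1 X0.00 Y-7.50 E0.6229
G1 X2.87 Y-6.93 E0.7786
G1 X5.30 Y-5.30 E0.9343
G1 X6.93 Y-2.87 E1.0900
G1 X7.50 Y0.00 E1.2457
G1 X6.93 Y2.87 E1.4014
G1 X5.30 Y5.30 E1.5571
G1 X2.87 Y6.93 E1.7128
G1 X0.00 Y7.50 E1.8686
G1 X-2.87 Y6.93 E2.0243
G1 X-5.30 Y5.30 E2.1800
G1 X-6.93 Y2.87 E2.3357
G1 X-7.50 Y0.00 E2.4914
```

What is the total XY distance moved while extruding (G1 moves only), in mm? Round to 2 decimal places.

Sum the Euclidean lengths of each G1 segment: total = 46.82 mm.

46.82 mm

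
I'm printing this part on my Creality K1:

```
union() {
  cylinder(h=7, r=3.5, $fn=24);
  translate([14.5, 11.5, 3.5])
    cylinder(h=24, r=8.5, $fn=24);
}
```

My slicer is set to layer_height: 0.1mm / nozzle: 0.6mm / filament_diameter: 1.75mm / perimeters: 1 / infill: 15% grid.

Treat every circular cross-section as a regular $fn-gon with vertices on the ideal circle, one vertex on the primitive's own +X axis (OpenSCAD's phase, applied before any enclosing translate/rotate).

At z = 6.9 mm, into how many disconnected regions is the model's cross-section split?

2

At z = 6.9 mm: the cylinder: section is a regular 24-gon, circumradius r=3.5; the r=8.5 cylinder at (14.5, 11.5) gives a regular 24-gon of circumradius 8.5 (constant along its height); Taking the union: the 2 present regions are separate (no shared area or edge), so areas and boundary lengths simply add and each stays a separate island — 2 connected regions. The result has 2 disconnected regions.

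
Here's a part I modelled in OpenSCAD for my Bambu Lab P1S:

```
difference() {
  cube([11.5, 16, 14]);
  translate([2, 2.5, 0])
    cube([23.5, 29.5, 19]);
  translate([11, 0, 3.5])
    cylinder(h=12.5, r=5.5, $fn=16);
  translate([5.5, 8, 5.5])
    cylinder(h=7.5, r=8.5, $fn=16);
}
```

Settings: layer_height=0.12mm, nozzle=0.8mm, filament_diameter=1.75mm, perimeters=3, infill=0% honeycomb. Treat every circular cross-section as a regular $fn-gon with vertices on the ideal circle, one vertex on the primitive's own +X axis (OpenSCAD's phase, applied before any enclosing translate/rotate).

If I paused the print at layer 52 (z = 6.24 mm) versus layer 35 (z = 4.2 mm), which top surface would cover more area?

layer 35 (z = 4.2 mm)

Layer 52 (z = 6.24): the cube is present — its section is the full 11.5×16 rectangle (area 184.00 mm²); the cube at (2, 2.5) is present — its section is the full 23.5×29.5 rectangle (area 693.25 mm²); the r=5.5 cylinder at (11, 0) contributes a regular 16-gon of circumradius 5.5 (area = (16/2)·5.500²·sin(360°/16) = 92.61 mm²); the r=8.5 cylinder at (5.5, 8) gives a regular 16-gon of circumradius 8.5 (constant along its height) (area = (16/2)·8.500²·sin(360°/16) = 221.19 mm²); After the difference (first − rest): starting from the 11.5×16 cube (184.00 mm²), the 23.5×29.5 cube at (2, 2.5) partially overlaps it — only the 128.25 mm² overlap (of its 693.25 mm²) is removed, clipping the outline; the r=5.5 cylinder at (11, 0) partially overlaps it — only the 14.34 mm² overlap (of its 92.61 mm²) is removed, clipping the outline; the r=8.5 cylinder at (5.5, 8) partially overlaps it — only the 37.38 mm² overlap (of its 221.19 mm²) is removed, clipping the outline — area = 4.03 mm². So its area = 4.03 mm². Layer 35 (z = 4.2): the 11.5×16 cube contributes its full rectangle (area 184.00 mm²); the 23.5×29.5 cube at (2, 2.5) contributes its full rectangle (area 693.25 mm²); the r=5.5 cylinder at (11, 0) contributes a regular 16-gon of circumradius 5.5 (area = (16/2)·5.500²·sin(360°/16) = 92.61 mm²); the cylinder at (5.5, 8) is not intersected at this z (z outside [5.5, 13]); After the difference (first − rest): starting from the 11.5×16 cube (184.00 mm²), the 23.5×29.5 cube at (2, 2.5) partially overlaps it — only the 128.25 mm² overlap (of its 693.25 mm²) is removed, clipping the outline; the r=5.5 cylinder at (11, 0) partially overlaps it — only the 14.34 mm² overlap (of its 92.61 mm²) is removed, clipping the outline — area = 41.41 mm². So its area = 41.41 mm². Layer 35 is larger (41.41 vs 4.03 mm²).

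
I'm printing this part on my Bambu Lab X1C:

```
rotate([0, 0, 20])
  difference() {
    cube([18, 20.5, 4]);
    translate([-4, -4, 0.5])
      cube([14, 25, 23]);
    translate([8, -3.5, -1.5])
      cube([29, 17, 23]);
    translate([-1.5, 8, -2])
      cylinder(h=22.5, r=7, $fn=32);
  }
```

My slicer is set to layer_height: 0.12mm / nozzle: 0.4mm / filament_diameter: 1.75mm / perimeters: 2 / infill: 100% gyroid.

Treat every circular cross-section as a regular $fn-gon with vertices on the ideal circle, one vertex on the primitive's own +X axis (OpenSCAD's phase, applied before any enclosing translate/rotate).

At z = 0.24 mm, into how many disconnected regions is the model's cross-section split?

At z = 0.24 mm: the 18×20.5 cube contributes its full rectangle; the cube at (-4, -4) is not intersected at this z (z outside [0.5, 23.5]); the cube at (8, -3.5) (footprint 29×17) is included at this height; the cylinder at (-1.5, 8): section is a regular 32-gon, circumradius r=7; Subtracting the remaining from the first: starting from the 18×20.5 cube, the 29×17 cube at (8, -3.5) partially overlaps it — only the 135.00 mm² overlap (of its 493.00 mm²) is removed, clipping the outline; the r=7 cylinder at (-1.5, 8) partially overlaps it — only the 55.70 mm² overlap (of its 152.95 mm²) is removed, clipping the outline — 1 connected region; (rotated 20° about Z; rotation is an isometry so areas/perimeters/island counts are preserved). The result has 1 disconnected region.

1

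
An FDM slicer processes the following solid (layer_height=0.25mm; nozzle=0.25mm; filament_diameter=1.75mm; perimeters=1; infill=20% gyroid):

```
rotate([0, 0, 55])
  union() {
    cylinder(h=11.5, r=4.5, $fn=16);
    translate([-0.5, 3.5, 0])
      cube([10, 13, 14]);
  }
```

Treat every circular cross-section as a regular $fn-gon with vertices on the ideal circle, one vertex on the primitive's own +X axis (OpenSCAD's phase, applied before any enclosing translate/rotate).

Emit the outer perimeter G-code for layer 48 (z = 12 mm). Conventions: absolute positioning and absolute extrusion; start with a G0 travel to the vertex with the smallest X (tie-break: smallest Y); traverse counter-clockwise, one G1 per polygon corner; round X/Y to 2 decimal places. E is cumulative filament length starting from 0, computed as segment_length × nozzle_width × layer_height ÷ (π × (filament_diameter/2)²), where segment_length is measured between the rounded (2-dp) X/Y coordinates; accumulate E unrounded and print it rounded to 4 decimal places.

G0 X-13.80 Y9.05 Z12.00
G1 X-3.15 Y1.60 E0.3377
G1 X2.58 Y9.79 E0.5974
G1 X-8.07 Y17.25 E0.9353
G1 X-13.80 Y9.05 E1.1953

At z = 12 mm: the cylinder does not reach this height (z outside [0, 11.5]); the 10×13 cube at (-0.5, 3.5) contributes its full rectangle; Taking the union: only the 10×13 cube at (-0.5, 3.5) is present, so the union is just that shape — 1 connected region; (rotated 55° about Z; rotation is an isometry so areas/perimeters/island counts are preserved). The outline is a single polygon with 4 vertices. Extrusion per mm of travel: 0.25 × 0.25 / (π × 0.875²) = 0.025984. Accumulating E over each segment gives final E = 1.1953.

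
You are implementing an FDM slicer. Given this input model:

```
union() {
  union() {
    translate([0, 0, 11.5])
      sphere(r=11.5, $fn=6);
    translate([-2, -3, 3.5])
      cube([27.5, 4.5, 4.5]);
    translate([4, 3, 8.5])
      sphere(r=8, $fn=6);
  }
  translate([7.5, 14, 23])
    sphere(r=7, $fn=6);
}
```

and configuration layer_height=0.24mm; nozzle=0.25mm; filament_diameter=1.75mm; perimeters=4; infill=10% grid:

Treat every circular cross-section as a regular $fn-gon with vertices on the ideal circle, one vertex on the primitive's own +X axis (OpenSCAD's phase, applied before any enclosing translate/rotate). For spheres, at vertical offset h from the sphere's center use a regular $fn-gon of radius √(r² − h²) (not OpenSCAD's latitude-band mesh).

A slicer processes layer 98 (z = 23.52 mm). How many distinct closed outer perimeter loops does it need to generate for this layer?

At z = 23.52 mm: the sphere is not intersected at this z (|z−center|=12.020 > r=11.5); the cube at (-2, -3) is absent (z outside [3.5, 8]); the sphere at (4, 3) does not reach this height (|z−center|=15.020 > r=8); Combining (union): nothing is present at this height; the r=7 sphere at (7.5, 14) contributes a regular 6-gon of circumradius √(7²−0.52²) = 6.981; Combining (union): only the r=7 sphere at (7.5, 14) is present, so the union is just that shape — 1 connected region. The result has 1 disconnected region.

1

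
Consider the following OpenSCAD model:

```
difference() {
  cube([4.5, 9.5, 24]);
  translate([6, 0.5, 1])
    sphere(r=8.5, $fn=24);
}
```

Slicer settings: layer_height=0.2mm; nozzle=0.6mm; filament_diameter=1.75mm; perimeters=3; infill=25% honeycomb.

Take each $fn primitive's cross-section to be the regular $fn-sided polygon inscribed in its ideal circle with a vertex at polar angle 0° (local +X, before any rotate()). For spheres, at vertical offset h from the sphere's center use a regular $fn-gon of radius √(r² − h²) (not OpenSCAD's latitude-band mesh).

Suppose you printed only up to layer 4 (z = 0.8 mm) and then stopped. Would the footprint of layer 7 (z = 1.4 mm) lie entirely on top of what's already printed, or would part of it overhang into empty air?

entirely on top

Compare the two slices. At z = 0.8: the cube (footprint 4.5×9.5) is included at this height (area 42.75 mm²); the r=8.5 sphere at (6, 0.5) slices to a regular 24-gon of circumradius 8.498 (√(r²−h²) with h=0.2 from center) (area = (24/2)·8.498²·sin(360°/24) = 224.27 mm²); After the difference (first − rest): starting from the 4.5×9.5 cube (42.75 mm²), the r=8.5 sphere at (6, 0.5) partially overlaps it — only the 35.69 mm² overlap (of its 224.27 mm²) is removed, clipping the outline — area = 7.06 mm². At z = 1.4: the cube is present — its section is the full 4.5×9.5 rectangle (area 42.75 mm²); the r=8.5 sphere at (6, 0.5) slices to a regular 24-gon of circumradius 8.491 (√(r²−h²) with h=0.4 from center) (area = (24/2)·8.491²·sin(360°/24) = 223.90 mm²); Taking the first minus the rest: starting from the 4.5×9.5 cube (42.75 mm²), the r=8.5 sphere at (6, 0.5) partially overlaps it — only the 35.65 mm² overlap (of its 223.90 mm²) is removed, clipping the outline — area = 7.10 mm². Checking containment: the cross-section at z = 1.4 is a subset of the cross-section at z = 0.8.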